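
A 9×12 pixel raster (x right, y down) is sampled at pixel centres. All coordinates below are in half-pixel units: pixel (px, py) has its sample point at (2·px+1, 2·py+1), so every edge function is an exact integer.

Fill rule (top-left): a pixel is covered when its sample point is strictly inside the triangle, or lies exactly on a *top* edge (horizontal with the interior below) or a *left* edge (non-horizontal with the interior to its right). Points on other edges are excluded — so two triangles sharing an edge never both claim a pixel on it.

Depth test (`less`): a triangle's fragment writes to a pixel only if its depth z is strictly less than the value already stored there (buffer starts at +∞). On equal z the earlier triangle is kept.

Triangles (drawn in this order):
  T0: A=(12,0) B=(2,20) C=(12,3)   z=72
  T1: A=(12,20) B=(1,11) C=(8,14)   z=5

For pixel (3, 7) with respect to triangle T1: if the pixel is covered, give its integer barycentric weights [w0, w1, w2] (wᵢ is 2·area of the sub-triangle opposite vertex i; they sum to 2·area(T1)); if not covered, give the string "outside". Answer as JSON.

T0:
  2·area = 30  (B↔C swapped to make it positive)
  edge (12, 0)→(12, 3): d=(0,3) right/bottom  bias=-1
  edge (12, 3)→(2, 20): d=(-10,17) right/bottom  bias=-1
  edge (2, 20)→(12, 0): d=(10,-20) top-left  bias=+0
    (5,1)@(11, 3): e=[3,17,10] → #
    (6,1)@(13, 3): e=[-3,-17,50] → ·
    (5,2)@(11, 5): e=[3,-3,30] → ·
    (4,3)@(9, 7): e=[9,11,10] → #
    (5,3)@(11, 7): e=[3,-23,50] → ·
    (4,4)@(9, 9): e=[9,-9,30] → ·
    (3,5)@(7, 11): e=[15,5,10] → #
    (4,5)@(9, 11): e=[9,-29,50] → ·
    (3,6)@(7, 13): e=[15,-15,30] → ·
  covered (3 px):
    · · · · · · · · ·
    · · · · · # · · ·
    · · · · · · · · ·
    · · · · # · · · ·
    · · · · · · · · ·
    · · · # · · · · ·
    · · · · · · · · ·
    · · · · · · · · ·
    · · · · · · · · ·
    · · · · · · · · ·
    · · · · · · · · ·
    · · · · · · · · ·
T1:
  2·area = 30
  edge (12, 20)→(1, 11): d=(-11,-9) top-left  bias=+0
  edge (1, 11)→(8, 14): d=(7,3) right/bottom  bias=-1
  edge (8, 14)→(12, 20): d=(4,6) right/bottom  bias=-1
    (0,5)@(1, 11): e=[0,0,30] → ·  [on edge]
    (2,6)@(5, 13): e=[14,2,14] → #
    (3,6)@(7, 13): e=[32,-4,2] → ·
    (2,7)@(5, 15): e=[-8,16,22] → ·
    (3,7)@(7, 15): e=[10,10,10] → #
    (4,7)@(9, 15): e=[28,4,-2] → ·
    (3,8)@(7, 17): e=[-12,24,18] → ·
    (4,8)@(9, 17): e=[6,18,6] → #
    (5,8)@(11, 17): e=[24,12,-6] → ·
    (7,8)@(15, 17): e=[60,0,-30] → ·  [on edge]
    (4,9)@(9, 19): e=[-16,32,14] → ·
    (5,9)@(11, 19): e=[2,26,2] → #
  covered (4 px):
    · · · · · · · · ·
    · · · · · · · · ·
    · · · · · · · · ·
    · · · · · · · · ·
    · · · · · · · · ·
    · · · · · · · · ·
    · · # · · · · · ·
    · · · # · · · · ·
    · · · · # · · · ·
    · · · · · # · · ·
    · · · · · · · · ·
    · · · · · · · · ·

Result: [10,10,10]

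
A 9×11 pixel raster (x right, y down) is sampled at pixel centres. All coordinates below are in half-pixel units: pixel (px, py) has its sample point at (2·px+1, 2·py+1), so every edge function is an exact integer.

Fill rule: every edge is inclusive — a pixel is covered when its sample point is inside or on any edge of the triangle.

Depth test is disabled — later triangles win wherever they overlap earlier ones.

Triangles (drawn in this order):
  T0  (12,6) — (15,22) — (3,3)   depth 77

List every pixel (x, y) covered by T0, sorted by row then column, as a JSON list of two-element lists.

T0:
  2·area = 135
  edge (12, 6)→(15, 22): d=(3,16) inclusive
  edge (15, 22)→(3, 3): d=(-12,-19) inclusive
  edge (3, 3)→(12, 6): d=(9,3) inclusive
    (1,1)@(3, 3): e=[135,0,0] → X  [on edge]
    (2,1)@(5, 3): e=[103,38,-6] → .
    (1,2)@(3, 5): e=[141,-24,18] → .
    (2,2)@(5, 5): e=[109,14,12] → X
    (3,2)@(7, 5): e=[77,52,6] → X
    (4,2)@(9, 5): e=[45,90,0] → X  [on edge]
    (5,2)@(11, 5): e=[13,128,-6] → .
    (2,3)@(5, 7): e=[115,-10,30] → .
    (3,3)@(7, 7): e=[83,28,24] → X
    (5,3)@(11, 7): e=[19,104,12] → X
    (6,3)@(13, 7): e=[-13,142,6] → .
    (7,3)@(15, 7): e=[-45,180,0] → .  [on edge]
  covered (17 px):
    . . . . . . . . .
    . X . . . . . . .
    . . X X X . . . .
    . . . X X X . . .
    . . . X X X . . .
    . . . . X X . . .
    . . . . . X X . .
    . . . . . X X . .
    . . . . . . X . .
    . . . . . . . . .
    . . . . . . . . .

Answer: [[1,1],[2,2],[3,2],[4,2],[3,3],[4,3],[5,3],[3,4],[4,4],[5,4],[4,5],[5,5],[5,6],[6,6],[5,7],[6,7],[6,8]]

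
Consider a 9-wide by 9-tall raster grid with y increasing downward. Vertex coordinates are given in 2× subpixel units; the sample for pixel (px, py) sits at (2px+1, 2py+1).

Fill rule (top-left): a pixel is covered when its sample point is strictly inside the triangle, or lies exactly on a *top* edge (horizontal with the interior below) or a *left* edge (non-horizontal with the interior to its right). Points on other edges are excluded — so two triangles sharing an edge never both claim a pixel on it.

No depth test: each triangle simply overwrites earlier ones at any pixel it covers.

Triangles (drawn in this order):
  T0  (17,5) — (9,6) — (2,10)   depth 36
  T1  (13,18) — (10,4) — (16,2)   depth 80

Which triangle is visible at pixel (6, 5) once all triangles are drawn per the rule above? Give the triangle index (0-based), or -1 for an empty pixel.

T0:
  2·area = 25  (B↔C swapped to make it positive)
  edge (17, 5)→(2, 10): d=(-15,5) right/bottom  bias=-1
  edge (2, 10)→(9, 6): d=(7,-4) top-left  bias=+0
  edge (9, 6)→(17, 5): d=(8,-1) top-left  bias=+0
    (8,2)@(17, 5): e=[0,25,0] → ·  [on edge]
    (0,3)@(1, 7): e=[50,-25,0] → ·  [on edge]
    (4,3)@(9, 7): e=[10,7,8] → #
    (5,3)@(11, 7): e=[0,15,10] → ·  [on edge]
    (2,4)@(5, 9): e=[0,5,20] → ·  [on edge]
    (4,4)@(9, 9): e=[-20,21,24] → ·
  covered (1 px):
    · · · · · · · · ·
    · · · · · · · · ·
    · · · · · · · · ·
    · · · · # · · · ·
    · · · · · · · · ·
    · · · · · · · · ·
    · · · · · · · · ·
    · · · · · · · · ·
    · · · · · · · · ·
T1:
  2·area = 90
  edge (13, 18)→(10, 4): d=(-3,-14) top-left  bias=+0
  edge (10, 4)→(16, 2): d=(6,-2) top-left  bias=+0
  edge (16, 2)→(13, 18): d=(-3,16) right/bottom  bias=-1
    (6,1)@(13, 3): e=[45,0,45] → #  [on edge]
    (7,1)@(15, 3): e=[73,4,13] → #
    (8,1)@(17, 3): e=[101,8,-19] → ·
    (3,2)@(7, 5): e=[-45,0,135] → ·  [on edge]
    (5,2)@(11, 5): e=[11,8,71] → #
    (8,2)@(17, 5): e=[95,20,-25] → ·
    (0,3)@(1, 7): e=[-135,0,225] → ·  [on edge]
    (5,3)@(11, 7): e=[5,20,65] → #
    (8,3)@(17, 7): e=[89,32,-31] → ·
    (5,4)@(11, 9): e=[-1,32,59] → ·
    (6,4)@(13, 9): e=[27,36,27] → #
    (7,4)@(15, 9): e=[55,40,-5] → ·
  covered (13 px):
    · · · · · · · · ·
    · · · · · · # # ·
    · · · · · # # # ·
    · · · · · # # # ·
    · · · · · · # · ·
    · · · · · · # · ·
    · · · · · · # · ·
    · · · · · · # · ·
    · · · · · · # · ·

Z-buffer (winner per pixel, '.' = empty):
  . . . . . . . . .
  . . . . . . 1 1 .
  . . . . . 1 1 1 .
  . . . . 0 1 1 1 .
  . . . . . . 1 . .
  . . . . . . 1 . .
  . . . . . . 1 . .
  . . . . . . 1 . .
  . . . . . . 1 . .

Result: 1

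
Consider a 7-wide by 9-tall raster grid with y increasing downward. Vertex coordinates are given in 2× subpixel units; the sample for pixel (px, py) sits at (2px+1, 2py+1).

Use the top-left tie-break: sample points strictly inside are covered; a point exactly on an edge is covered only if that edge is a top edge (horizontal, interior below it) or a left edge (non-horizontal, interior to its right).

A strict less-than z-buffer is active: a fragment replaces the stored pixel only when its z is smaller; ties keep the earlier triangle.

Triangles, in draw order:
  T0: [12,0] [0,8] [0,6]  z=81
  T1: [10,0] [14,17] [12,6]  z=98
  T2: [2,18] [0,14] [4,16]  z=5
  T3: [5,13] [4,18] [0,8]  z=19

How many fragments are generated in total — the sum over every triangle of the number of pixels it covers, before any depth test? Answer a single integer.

T0:
  2·area = 24
  edge (12, 0)→(0, 8): d=(-12,8) right/bottom  bias=-1
  edge (0, 8)→(0, 6): d=(0,-2) top-left  bias=+0
  edge (0, 6)→(12, 0): d=(12,-6) top-left  bias=+0
    (3,1)@(7, 3): e=[4,14,6] → #
    (4,1)@(9, 3): e=[-12,18,18] → ·
    (1,2)@(3, 5): e=[12,6,6] → #
    (2,2)@(5, 5): e=[-4,10,18] → ·
    (3,2)@(7, 5): e=[-20,14,30] → ·
    (0,3)@(1, 7): e=[4,2,18] → #
    (1,3)@(3, 7): e=[-12,6,30] → ·
    (0,4)@(1, 9): e=[-20,2,42] → ·
  covered (3 px):
    · · · · · · ·
    · · · # · · ·
    · # · · · · ·
    # · · · · · ·
    · · · · · · ·
    · · · · · · ·
    · · · · · · ·
    · · · · · · ·
    · · · · · · ·
T1:
  2·area = 10  (B↔C swapped to make it positive)
  edge (10, 0)→(12, 6): d=(2,6) right/bottom  bias=-1
  edge (12, 6)→(14, 17): d=(2,11) right/bottom  bias=-1
  edge (14, 17)→(10, 0): d=(-4,-17) top-left  bias=+0
    (5,1)@(11, 3): e=[0,5,5] → ·  [on edge]
    (6,4)@(13, 9): e=[0,-5,15] → ·  [on edge]
  covered (0 px):
    · · · · · · ·
    · · · · · · ·
    · · · · · · ·
    · · · · · · ·
    · · · · · · ·
    · · · · · · ·
    · · · · · · ·
    · · · · · · ·
    · · · · · · ·
T2:
  2·area = 12
  edge (2, 18)→(0, 14): d=(-2,-4) top-left  bias=+0
  edge (0, 14)→(4, 16): d=(4,2) right/bottom  bias=-1
  edge (4, 16)→(2, 18): d=(-2,2) right/bottom  bias=-1
    (6,3)@(13, 7): e=[66,-54,0] → ·  [on edge]
    (5,4)@(11, 9): e=[54,-42,0] → ·  [on edge]
    (4,5)@(9, 11): e=[42,-30,0] → ·  [on edge]
    (3,6)@(7, 13): e=[30,-18,0] → ·  [on edge]
    (0,7)@(1, 15): e=[2,2,8] → #
    (1,7)@(3, 15): e=[10,-2,4] → ·
    (2,7)@(5, 15): e=[18,-6,0] → ·  [on edge]
    (0,8)@(1, 17): e=[-2,10,4] → ·
    (1,8)@(3, 17): e=[6,6,0] → ·  [on edge]
  covered (1 px):
    · · · · · · ·
    · · · · · · ·
    · · · · · · ·
    · · · · · · ·
    · · · · · · ·
    · · · · · · ·
    · · · · · · ·
    # · · · · · ·
    · · · · · · ·
T3:
  2·area = 30
  edge (5, 13)→(4, 18): d=(-1,5) right/bottom  bias=-1
  edge (4, 18)→(0, 8): d=(-4,-10) top-left  bias=+0
  edge (0, 8)→(5, 13): d=(5,5) right/bottom  bias=-1
    (3,1)@(7, 3): e=[0,90,-60] → ·  [on edge]
    (0,4)@(1, 9): e=[24,6,0] → ·  [on edge]
    (1,5)@(3, 11): e=[12,18,0] → ·  [on edge]
    (1,6)@(3, 13): e=[10,10,10] → #
    (2,6)@(5, 13): e=[0,30,0] → ·  [on edge]
    (1,7)@(3, 15): e=[8,2,20] → #
    (2,7)@(5, 15): e=[-2,22,10] → ·
    (3,7)@(7, 15): e=[-12,42,0] → ·  [on edge]
    (1,8)@(3, 17): e=[6,-6,30] → ·
    (4,8)@(9, 17): e=[-24,54,0] → ·  [on edge]
  covered (2 px):
    · · · · · · ·
    · · · · · · ·
    · · · · · · ·
    · · · · · · ·
    · · · · · · ·
    · · · · · · ·
    · # · · · · ·
    · # · · · · ·
    · · · · · · ·

Result: 6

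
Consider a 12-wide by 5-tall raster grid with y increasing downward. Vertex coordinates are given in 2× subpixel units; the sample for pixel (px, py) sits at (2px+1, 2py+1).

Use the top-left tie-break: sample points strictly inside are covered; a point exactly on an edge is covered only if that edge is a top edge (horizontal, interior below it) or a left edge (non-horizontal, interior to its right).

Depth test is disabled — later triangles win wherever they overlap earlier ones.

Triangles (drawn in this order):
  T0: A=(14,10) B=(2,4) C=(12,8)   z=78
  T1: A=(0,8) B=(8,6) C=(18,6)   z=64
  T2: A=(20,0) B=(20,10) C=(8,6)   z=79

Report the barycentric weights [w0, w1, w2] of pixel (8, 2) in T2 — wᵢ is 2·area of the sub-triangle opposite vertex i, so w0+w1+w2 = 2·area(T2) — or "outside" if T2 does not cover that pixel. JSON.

T0:
  2·area = 12
  edge (14, 10)→(2, 4): d=(-12,-6) top-left  bias=+0
  edge (2, 4)→(12, 8): d=(10,4) right/bottom  bias=-1
  edge (12, 8)→(14, 10): d=(2,2) right/bottom  bias=-1
    (2,0)@(5, 1): e=[54,-42,0] → ·  [on edge]
    (3,1)@(7, 3): e=[42,-30,0] → ·  [on edge]
    (4,2)@(9, 5): e=[30,-18,0] → ·  [on edge]
    (4,3)@(9, 7): e=[6,2,4] → #
    (5,3)@(11, 7): e=[18,-6,0] → ·  [on edge]
    (4,4)@(9, 9): e=[-18,22,8] → ·
    (6,4)@(13, 9): e=[6,6,0] → ·  [on edge]
  covered (1 px):
    · · · · · · · · · · · ·
    · · · · · · · · · · · ·
    · · · · · · · · · · · ·
    · · · · # · · · · · · ·
    · · · · · · · · · · · ·
T1:
  2·area = 20
  edge (0, 8)→(8, 6): d=(8,-2) top-left  bias=+0
  edge (8, 6)→(18, 6): d=(10,0) top-left  bias=+0
  edge (18, 6)→(0, 8): d=(-18,2) right/bottom  bias=-1
    (2,3)@(5, 7): e=[2,10,8] → #
    (3,3)@(7, 7): e=[6,10,4] → #
    (4,3)@(9, 7): e=[10,10,0] → ·  [on edge]
    (2,4)@(5, 9): e=[18,30,-28] → ·
    (3,4)@(7, 9): e=[22,30,-32] → ·
  covered (2 px):
    · · · · · · · · · · · ·
    · · · · · · · · · · · ·
    · · · · · · · · · · · ·
    · · # # · · · · · · · ·
    · · · · · · · · · · · ·
T2:
  2·area = 120
  edge (20, 0)→(20, 10): d=(0,10) right/bottom  bias=-1
  edge (20, 10)→(8, 6): d=(-12,-4) top-left  bias=+0
  edge (8, 6)→(20, 0): d=(12,-6) top-left  bias=+0
    (9,0)@(19, 1): e=[10,104,6] → #
    (10,0)@(21, 1): e=[-10,112,18] → ·
    (7,1)@(15, 3): e=[50,64,6] → #
    (8,1)@(17, 3): e=[30,72,18] → #
    (10,1)@(21, 3): e=[-10,88,42] → ·
    (2,2)@(5, 5): e=[150,0,-30] → ·  [on edge]
    (5,2)@(11, 5): e=[90,24,6] → #
    (6,2)@(13, 5): e=[70,32,18] → #
    (10,2)@(21, 5): e=[-10,64,66] → ·
    (5,3)@(11, 7): e=[90,0,30] → #  [on edge]
    (10,3)@(21, 7): e=[-10,40,90] → ·
    (5,4)@(11, 9): e=[90,-24,54] → ·
    (8,4)@(17, 9): e=[30,0,90] → #  [on edge]
  covered (16 px):
    · · · · · · · · · # · ·
    · · · · · · · # # # · ·
    · · · · · # # # # # · ·
    · · · · · # # # # # · ·
    · · · · · · · · # # · ·

Answer: [48,42,30]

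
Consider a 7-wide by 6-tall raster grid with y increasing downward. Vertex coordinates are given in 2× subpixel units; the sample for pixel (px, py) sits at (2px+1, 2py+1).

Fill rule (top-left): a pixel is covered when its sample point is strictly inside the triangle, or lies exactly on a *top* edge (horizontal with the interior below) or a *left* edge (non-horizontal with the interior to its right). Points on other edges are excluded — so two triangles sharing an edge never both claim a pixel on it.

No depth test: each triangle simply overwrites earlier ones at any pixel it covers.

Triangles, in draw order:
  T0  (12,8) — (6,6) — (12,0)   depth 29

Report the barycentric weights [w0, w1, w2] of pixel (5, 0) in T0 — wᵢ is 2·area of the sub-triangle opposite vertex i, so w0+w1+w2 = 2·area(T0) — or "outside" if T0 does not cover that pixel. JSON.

T0:
  2·area = 48
  edge (12, 8)→(6, 6): d=(-6,-2) top-left  bias=+0
  edge (6, 6)→(12, 0): d=(6,-6) top-left  bias=+0
  edge (12, 0)→(12, 8): d=(0,8) right/bottom  bias=-1
    (5,0)@(11, 1): e=[40,0,8] → █  [on edge]
    (6,0)@(13, 1): e=[44,12,-8] → ·
    (4,1)@(9, 3): e=[24,0,24] → █  [on edge]
    (6,1)@(13, 3): e=[32,24,-8] → ·
    (1,2)@(3, 5): e=[0,-24,72] → ·  [on edge]
    (3,2)@(7, 5): e=[8,0,40] → █  [on edge]
    (6,2)@(13, 5): e=[20,36,-8] → ·
    (2,3)@(5, 7): e=[-8,0,56] → ·  [on edge]
    (3,3)@(7, 7): e=[-4,12,40] → ·
    (4,3)@(9, 7): e=[0,24,24] → █  [on edge]
    (6,3)@(13, 7): e=[8,48,-8] → ·
    (1,4)@(3, 9): e=[-24,0,72] → ·  [on edge]
    (0,5)@(1, 11): e=[-40,0,88] → ·  [on edge]
  covered (8 px):
    · · · · · █ ·
    · · · · █ █ ·
    · · · █ █ █ ·
    · · · · █ █ ·
    · · · · · · ·
    · · · · · · ·

Final: [0,8,40]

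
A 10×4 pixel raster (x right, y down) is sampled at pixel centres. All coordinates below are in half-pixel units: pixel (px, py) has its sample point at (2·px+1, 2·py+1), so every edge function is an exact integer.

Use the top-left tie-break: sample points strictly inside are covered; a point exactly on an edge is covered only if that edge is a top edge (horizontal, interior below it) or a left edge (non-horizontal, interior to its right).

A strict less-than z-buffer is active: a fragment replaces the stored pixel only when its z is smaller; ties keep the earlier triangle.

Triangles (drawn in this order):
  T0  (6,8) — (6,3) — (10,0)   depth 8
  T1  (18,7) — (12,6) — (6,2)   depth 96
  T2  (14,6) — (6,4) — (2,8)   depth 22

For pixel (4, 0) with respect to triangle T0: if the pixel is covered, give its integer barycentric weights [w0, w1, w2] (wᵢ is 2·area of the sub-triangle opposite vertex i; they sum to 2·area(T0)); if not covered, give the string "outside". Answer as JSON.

T0:
  2·area = 20
  edge (6, 8)→(6, 3): d=(0,-5) top-left  bias=+0
  edge (6, 3)→(10, 0): d=(4,-3) top-left  bias=+0
  edge (10, 0)→(6, 8): d=(-4,8) right/bottom  bias=-1
    (4,0)@(9, 1): e=[15,1,4] → █
    (5,0)@(11, 1): e=[25,7,-12] → ·
    (3,1)@(7, 3): e=[5,3,12] → █
    (4,1)@(9, 3): e=[15,9,-4] → ·
    (3,2)@(7, 5): e=[5,11,4] → █
    (4,2)@(9, 5): e=[15,17,-12] → ·
    (3,3)@(7, 7): e=[5,19,-4] → ·
  covered (3 px):
    · · · · █ · · · · ·
    · · · █ · · · · · ·
    · · · █ · · · · · ·
    · · · · · · · · · ·
T1:
  2·area = 18
  edge (18, 7)→(12, 6): d=(-6,-1) top-left  bias=+0
  edge (12, 6)→(6, 2): d=(-6,-4) top-left  bias=+0
  edge (6, 2)→(18, 7): d=(12,5) right/bottom  bias=-1
    (5,2)@(11, 5): e=[5,2,11] → █
    (6,2)@(13, 5): e=[7,10,1] → █
    (7,2)@(15, 5): e=[9,18,-9] → ·
    (5,3)@(11, 7): e=[-7,-10,35] → ·
    (6,3)@(13, 7): e=[-5,-2,25] → ·
  covered (2 px):
    · · · · · · · · · ·
    · · · · · · · · · ·
    · · · · · █ █ · · ·
    · · · · · · · · · ·
T2:
  2·area = 40  (B↔C swapped to make it positive)
  edge (14, 6)→(2, 8): d=(-12,2) right/bottom  bias=-1
  edge (2, 8)→(6, 4): d=(4,-4) top-left  bias=+0
  edge (6, 4)→(14, 6): d=(8,2) right/bottom  bias=-1
    (4,0)@(9, 1): e=[70,0,-30] → ·  [on edge]
    (3,1)@(7, 3): e=[50,0,-10] → ·  [on edge]
    (2,2)@(5, 5): e=[30,0,10] → █  [on edge]
    (3,2)@(7, 5): e=[26,8,6] → █
    (4,2)@(9, 5): e=[22,16,2] → █
    (5,2)@(11, 5): e=[18,24,-2] → ·
    (1,3)@(3, 7): e=[10,0,30] → █  [on edge]
    (4,3)@(9, 7): e=[-2,24,18] → ·
  covered (6 px):
    · · · · · · · · · ·
    · · · · · · · · · ·
    · · █ █ █ · · · · ·
    · █ █ █ · · · · · ·

Answer: [1,4,15]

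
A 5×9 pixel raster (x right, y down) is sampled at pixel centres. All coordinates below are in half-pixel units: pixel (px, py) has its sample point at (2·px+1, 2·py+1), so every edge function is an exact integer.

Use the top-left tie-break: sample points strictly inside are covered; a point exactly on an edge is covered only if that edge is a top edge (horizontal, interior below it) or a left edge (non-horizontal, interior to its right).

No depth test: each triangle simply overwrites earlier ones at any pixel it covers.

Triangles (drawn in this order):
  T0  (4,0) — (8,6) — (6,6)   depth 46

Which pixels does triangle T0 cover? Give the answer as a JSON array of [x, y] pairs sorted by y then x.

T0:
  2·area = 12
  edge (4, 0)→(8, 6): d=(4,6) right/bottom  bias=-1
  edge (8, 6)→(6, 6): d=(-2,0) right/bottom  bias=-1
  edge (6, 6)→(4, 0): d=(-2,-6) top-left  bias=+0
    (2,1)@(5, 3): e=[6,6,0] → █  [on edge]
    (3,1)@(7, 3): e=[-6,6,12] → ·
    (2,2)@(5, 5): e=[14,2,-4] → ·
    (3,2)@(7, 5): e=[2,2,8] → █
    (4,2)@(9, 5): e=[-10,2,20] → ·
    (3,3)@(7, 7): e=[10,-2,4] → ·
    (3,4)@(7, 9): e=[18,-6,0] → ·  [on edge]
    (4,7)@(9, 15): e=[30,-18,0] → ·  [on edge]
  covered (2 px):
    · · · · ·
    · · █ · ·
    · · · █ ·
    · · · · ·
    · · · · ·
    · · · · ·
    · · · · ·
    · · · · ·
    · · · · ·

Final: [[2,1],[3,2]]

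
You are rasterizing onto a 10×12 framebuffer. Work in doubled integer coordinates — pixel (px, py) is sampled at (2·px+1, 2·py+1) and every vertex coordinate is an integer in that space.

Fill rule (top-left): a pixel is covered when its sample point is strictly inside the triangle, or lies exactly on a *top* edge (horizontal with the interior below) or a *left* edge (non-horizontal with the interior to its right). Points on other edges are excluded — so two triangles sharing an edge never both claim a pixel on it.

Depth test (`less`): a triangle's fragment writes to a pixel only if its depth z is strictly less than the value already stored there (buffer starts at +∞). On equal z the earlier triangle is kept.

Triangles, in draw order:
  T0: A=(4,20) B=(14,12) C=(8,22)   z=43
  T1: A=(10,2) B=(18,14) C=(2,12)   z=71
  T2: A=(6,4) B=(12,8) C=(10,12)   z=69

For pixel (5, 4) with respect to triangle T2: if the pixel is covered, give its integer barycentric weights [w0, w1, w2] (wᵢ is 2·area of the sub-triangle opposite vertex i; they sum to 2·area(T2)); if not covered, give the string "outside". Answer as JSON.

T0:
  2·area = 52
  edge (4, 20)→(14, 12): d=(10,-8) top-left  bias=+0
  edge (14, 12)→(8, 22): d=(-6,10) right/bottom  bias=-1
  edge (8, 22)→(4, 20): d=(-4,-2) top-left  bias=+0
    (8,3)@(17, 7): e=[-26,0,78] → ·  [on edge]
    (6,6)@(13, 13): e=[2,4,46] → #
    (7,6)@(15, 13): e=[18,-16,50] → ·
    (5,7)@(11, 15): e=[6,12,34] → #
    (6,7)@(13, 15): e=[22,-8,38] → ·
    (4,8)@(9, 17): e=[10,20,22] → #
    (5,8)@(11, 17): e=[26,0,26] → ·  [on edge]
    (3,9)@(7, 19): e=[14,28,10] → #
    (5,9)@(11, 19): e=[46,-12,18] → ·
    (3,10)@(7, 21): e=[34,16,2] → #
    (4,10)@(9, 21): e=[50,-4,6] → ·
    (3,11)@(7, 23): e=[54,4,-6] → ·
  covered (6 px):
    · · · · · · · · · ·
    · · · · · · · · · ·
    · · · · · · · · · ·
    · · · · · · · · · ·
    · · · · · · · · · ·
    · · · · · · · · · ·
    · · · · · · # · · ·
    · · · · · # · · · ·
    · · · · # · · · · ·
    · · · # # · · · · ·
    · · · # · · · · · ·
    · · · · · · · · · ·
T1:
  2·area = 176
  edge (10, 2)→(18, 14): d=(8,12) right/bottom  bias=-1
  edge (18, 14)→(2, 12): d=(-16,-2) top-left  bias=+0
  edge (2, 12)→(10, 2): d=(8,-10) top-left  bias=+0
    (4,2)@(9, 5): e=[36,126,14] → #
    (5,2)@(11, 5): e=[12,130,34] → #
    (6,2)@(13, 5): e=[-12,134,54] → ·
    (3,3)@(7, 7): e=[76,90,10] → #
    (6,3)@(13, 7): e=[4,102,70] → #
    (7,3)@(15, 7): e=[-20,106,90] → ·
    (2,4)@(5, 9): e=[116,54,6] → #
    (7,4)@(15, 9): e=[-4,74,106] → ·
    (1,5)@(3, 11): e=[156,18,2] → #
    (7,5)@(15, 11): e=[12,42,122] → #
    (8,5)@(17, 11): e=[-12,46,142] → ·
    (1,6)@(3, 13): e=[172,-14,18] → ·
  covered (22 px):
    · · · · · · · · · ·
    · · · · · · · · · ·
    · · · · # # · · · ·
    · · · # # # # · · ·
    · · # # # # # · · ·
    · # # # # # # # · ·
    · · · · · # # # # ·
    · · · · · · · · · ·
    · · · · · · · · · ·
    · · · · · · · · · ·
    · · · · · · · · · ·
    · · · · · · · · · ·
T2:
  2·area = 32
  edge (6, 4)→(12, 8): d=(6,4) right/bottom  bias=-1
  edge (12, 8)→(10, 12): d=(-2,4) right/bottom  bias=-1
  edge (10, 12)→(6, 4): d=(-4,-8) top-left  bias=+0
    (3,2)@(7, 5): e=[2,26,4] → #
    (4,2)@(9, 5): e=[-6,18,20] → ·
    (3,3)@(7, 7): e=[14,22,-4] → ·
    (4,3)@(9, 7): e=[6,14,12] → #
    (5,3)@(11, 7): e=[-2,6,28] → ·
    (4,4)@(9, 9): e=[18,10,4] → #
    (5,4)@(11, 9): e=[10,2,20] → #
    (6,4)@(13, 9): e=[2,-6,36] → ·
    (4,5)@(9, 11): e=[30,6,-4] → ·
    (5,5)@(11, 11): e=[22,-2,12] → ·
  covered (4 px):
    · · · · · · · · · ·
    · · · · · · · · · ·
    · · · # · · · · · ·
    · · · · # · · · · ·
    · · · · # # · · · ·
    · · · · · · · · · ·
    · · · · · · · · · ·
    · · · · · · · · · ·
    · · · · · · · · · ·
    · · · · · · · · · ·
    · · · · · · · · · ·
    · · · · · · · · · ·

Answer: [2,20,10]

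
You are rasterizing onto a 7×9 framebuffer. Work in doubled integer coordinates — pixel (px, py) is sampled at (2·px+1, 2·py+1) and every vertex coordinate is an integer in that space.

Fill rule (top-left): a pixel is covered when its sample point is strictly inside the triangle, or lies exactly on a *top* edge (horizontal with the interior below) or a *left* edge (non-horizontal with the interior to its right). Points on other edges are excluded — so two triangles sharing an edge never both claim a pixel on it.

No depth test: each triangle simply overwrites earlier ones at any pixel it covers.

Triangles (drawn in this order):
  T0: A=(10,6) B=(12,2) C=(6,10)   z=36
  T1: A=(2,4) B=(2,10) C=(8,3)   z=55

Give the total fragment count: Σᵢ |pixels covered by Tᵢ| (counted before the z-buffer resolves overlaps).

T0:
  2·area = 8  (B↔C swapped to make it positive)
  edge (10, 6)→(6, 10): d=(-4,4) right/bottom  bias=-1
  edge (6, 10)→(12, 2): d=(6,-8) top-left  bias=+0
  edge (12, 2)→(10, 6): d=(-2,4) right/bottom  bias=-1
    (6,1)@(13, 3): e=[0,14,-6] → .  [on edge]
    (5,2)@(11, 5): e=[0,10,-2] → .  [on edge]
    (4,3)@(9, 7): e=[0,6,2] → .  [on edge]
    (3,4)@(7, 9): e=[0,2,6] → .  [on edge]
    (2,5)@(5, 11): e=[0,-2,10] → .  [on edge]
    (1,6)@(3, 13): e=[0,-6,14] → .  [on edge]
    (0,7)@(1, 15): e=[0,-10,18] → .  [on edge]
  covered (0 px):
    . . . . . . .
    . . . . . . .
    . . . . . . .
    . . . . . . .
    . . . . . . .
    . . . . . . .
    . . . . . . .
    . . . . . . .
    . . . . . . .
T1:
  2·area = 36  (B↔C swapped to make it positive)
  edge (2, 4)→(8, 3): d=(6,-1) top-left  bias=+0
  edge (8, 3)→(2, 10): d=(-6,7) right/bottom  bias=-1
  edge (2, 10)→(2, 4): d=(0,-6) top-left  bias=+0
    (1,2)@(3, 5): e=[7,23,6] → X
    (2,2)@(5, 5): e=[9,9,18] → X
    (3,2)@(7, 5): e=[11,-5,30] → .
    (1,3)@(3, 7): e=[19,11,6] → X
    (2,3)@(5, 7): e=[21,-3,18] → .
    (1,4)@(3, 9): e=[31,-1,6] → .
  covered (3 px):
    . . . . . . .
    . . . . . . .
    . X X . . . .
    . X . . . . .
    . . . . . . .
    . . . . . . .
    . . . . . . .
    . . . . . . .
    . . . . . . .

Final: 3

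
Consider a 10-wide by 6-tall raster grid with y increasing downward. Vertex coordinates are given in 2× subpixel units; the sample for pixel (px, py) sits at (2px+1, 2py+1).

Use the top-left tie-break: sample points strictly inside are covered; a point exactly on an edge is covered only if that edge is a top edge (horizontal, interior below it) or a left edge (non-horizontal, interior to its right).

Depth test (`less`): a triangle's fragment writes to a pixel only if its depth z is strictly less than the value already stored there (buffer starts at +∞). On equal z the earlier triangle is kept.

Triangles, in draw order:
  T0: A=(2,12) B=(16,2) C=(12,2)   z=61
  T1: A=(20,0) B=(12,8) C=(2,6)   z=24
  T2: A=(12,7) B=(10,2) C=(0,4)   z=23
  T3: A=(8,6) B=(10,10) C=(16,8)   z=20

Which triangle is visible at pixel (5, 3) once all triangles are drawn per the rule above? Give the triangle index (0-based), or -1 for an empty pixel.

T0:
  2·area = 40  (B↔C swapped to make it positive)
  edge (2, 12)→(12, 2): d=(10,-10) top-left  bias=+0
  edge (12, 2)→(16, 2): d=(4,0) top-left  bias=+0
  edge (16, 2)→(2, 12): d=(-14,10) right/bottom  bias=-1
    (6,0)@(13, 1): e=[0,-4,44] → ·  [on edge]
    (5,1)@(11, 3): e=[0,4,36] → █  [on edge]
    (6,1)@(13, 3): e=[20,4,16] → █
    (7,1)@(15, 3): e=[40,4,-4] → ·
    (4,2)@(9, 5): e=[0,12,28] → █  [on edge]
    (6,2)@(13, 5): e=[40,12,-12] → ·
    (3,3)@(7, 7): e=[0,20,20] → █  [on edge]
    (4,3)@(9, 7): e=[20,20,0] → ·  [on edge]
    (5,3)@(11, 7): e=[40,20,-20] → ·
    (2,4)@(5, 9): e=[0,28,12] → █  [on edge]
    (3,4)@(7, 9): e=[20,28,-8] → ·
    (1,5)@(3, 11): e=[0,36,4] → █  [on edge]
  covered (7 px):
    · · · · · · · · · ·
    · · · · · █ █ · · ·
    · · · · █ █ · · · ·
    · · · █ · · · · · ·
    · · █ · · · · · · ·
    · █ · · · · · · · ·
T1:
  2·area = 96
  edge (20, 0)→(12, 8): d=(-8,8) right/bottom  bias=-1
  edge (12, 8)→(2, 6): d=(-10,-2) top-left  bias=+0
  edge (2, 6)→(20, 0): d=(18,-6) top-left  bias=+0
    (8,0)@(17, 1): e=[16,80,0] → █  [on edge]
    (9,0)@(19, 1): e=[0,84,12] → ·  [on edge]
    (5,1)@(11, 3): e=[48,48,0] → █  [on edge]
    (6,1)@(13, 3): e=[32,52,12] → █
    (7,1)@(15, 3): e=[16,56,24] → █
    (8,1)@(17, 3): e=[0,60,36] → ·  [on edge]
    (2,2)@(5, 5): e=[80,16,0] → █  [on edge]
    (3,2)@(7, 5): e=[64,20,12] → █
    (4,2)@(9, 5): e=[48,24,24] → █
    (7,2)@(15, 5): e=[0,36,60] → ·  [on edge]
    (2,3)@(5, 7): e=[64,-4,36] → ·
    (3,3)@(7, 7): e=[48,0,48] → █  [on edge]
    (6,3)@(13, 7): e=[0,12,84] → ·  [on edge]
    (5,4)@(11, 9): e=[0,-12,108] → ·  [on edge]
    (8,4)@(17, 9): e=[-48,0,144] → ·  [on edge]
    (4,5)@(9, 11): e=[0,-36,132] → ·  [on edge]
  covered (12 px):
    · · · · · · · · █ ·
    · · · · · █ █ █ · ·
    · · █ █ █ █ █ · · ·
    · · · █ █ █ · · · ·
    · · · · · · · · · ·
    · · · · · · · · · ·
T2:
  2·area = 54  (B↔C swapped to make it positive)
  edge (12, 7)→(0, 4): d=(-12,-3) top-left  bias=+0
  edge (0, 4)→(10, 2): d=(10,-2) top-left  bias=+0
  edge (10, 2)→(12, 7): d=(2,5) right/bottom  bias=-1
    (7,0)@(15, 1): e=[81,0,-27] → ·  [on edge]
    (2,1)@(5, 3): e=[27,0,27] → █  [on edge]
    (3,1)@(7, 3): e=[33,4,17] → █
    (4,1)@(9, 3): e=[39,8,7] → █
    (5,1)@(11, 3): e=[45,12,-3] → ·
    (2,2)@(5, 5): e=[3,20,31] → █
    (5,2)@(11, 5): e=[21,32,1] → █
    (6,2)@(13, 5): e=[27,36,-9] → ·
    (2,3)@(5, 7): e=[-21,40,35] → ·
    (3,3)@(7, 7): e=[-15,44,25] → ·
    (4,3)@(9, 7): e=[-9,48,15] → ·
    (5,3)@(11, 7): e=[-3,52,5] → ·
  covered (7 px):
    · · · · · · · · · ·
    · · █ █ █ · · · · ·
    · · █ █ █ █ · · · ·
    · · · · · · · · · ·
    · · · · · · · · · ·
    · · · · · · · · · ·
T3:
  2·area = 28  (B↔C swapped to make it positive)
  edge (8, 6)→(16, 8): d=(8,2) right/bottom  bias=-1
  edge (16, 8)→(10, 10): d=(-6,2) right/bottom  bias=-1
  edge (10, 10)→(8, 6): d=(-2,-4) top-left  bias=+0
    (4,3)@(9, 7): e=[6,20,2] → █
    (5,3)@(11, 7): e=[2,16,10] → █
    (6,3)@(13, 7): e=[-2,12,18] → ·
    (9,3)@(19, 7): e=[-14,0,42] → ·  [on edge]
    (4,4)@(9, 9): e=[22,8,-2] → ·
    (5,4)@(11, 9): e=[18,4,6] → █
    (6,4)@(13, 9): e=[14,0,14] → ·  [on edge]
    (3,5)@(7, 11): e=[42,0,-14] → ·  [on edge]
    (5,5)@(11, 11): e=[34,-8,2] → ·
  covered (3 px):
    · · · · · · · · · ·
    · · · · · · · · · ·
    · · · · · · · · · ·
    · · · · █ █ · · · ·
    · · · · · █ · · · ·
    · · · · · · · · · ·

Z-buffer (winner per pixel, '.' = empty):
  . . . . . . . . 1 .
  . . 2 2 2 1 1 1 . .
  . . 2 2 2 2 1 . . .
  . . . 1 3 3 . . . .
  . . 0 . . 3 . . . .
  . 0 . . . . . . . .

Answer: 3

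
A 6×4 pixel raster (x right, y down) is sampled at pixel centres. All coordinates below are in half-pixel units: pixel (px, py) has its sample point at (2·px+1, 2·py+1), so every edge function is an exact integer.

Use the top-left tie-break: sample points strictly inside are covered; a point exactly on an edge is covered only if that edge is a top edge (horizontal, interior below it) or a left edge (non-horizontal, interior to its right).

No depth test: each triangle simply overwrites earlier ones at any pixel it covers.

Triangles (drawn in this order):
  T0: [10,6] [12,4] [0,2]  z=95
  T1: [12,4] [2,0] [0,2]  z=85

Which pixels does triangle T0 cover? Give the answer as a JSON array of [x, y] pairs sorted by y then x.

T0:
  2·area = 28  (B↔C swapped to make it positive)
  edge (10, 6)→(0, 2): d=(-10,-4) top-left  bias=+0
  edge (0, 2)→(12, 4): d=(12,2) right/bottom  bias=-1
  edge (12, 4)→(10, 6): d=(-2,2) right/bottom  bias=-1
    (1,1)@(3, 3): e=[2,6,20] → X
    (2,1)@(5, 3): e=[10,2,16] → X
    (3,1)@(7, 3): e=[18,-2,12] → .
    (1,2)@(3, 5): e=[-18,30,16] → .
    (2,2)@(5, 5): e=[-10,26,12] → .
    (4,2)@(9, 5): e=[6,18,4] → X
    (5,2)@(11, 5): e=[14,14,0] → .  [on edge]
    (4,3)@(9, 7): e=[-14,42,0] → .  [on edge]
  covered (3 px):
    . . . . . .
    . X X . . .
    . . . . X .
    . . . . . .
T1:
  2·area = 28  (B↔C swapped to make it positive)
  edge (12, 4)→(0, 2): d=(-12,-2) top-left  bias=+0
  edge (0, 2)→(2, 0): d=(2,-2) top-left  bias=+0
  edge (2, 0)→(12, 4): d=(10,4) right/bottom  bias=-1
    (0,0)@(1, 1): e=[14,0,14] → X  [on edge]
    (1,0)@(3, 1): e=[18,4,6] → X
    (2,0)@(5, 1): e=[22,8,-2] → .
    (0,1)@(1, 3): e=[-10,4,34] → .
    (1,1)@(3, 3): e=[-6,8,26] → .
    (3,1)@(7, 3): e=[2,16,10] → X
    (4,1)@(9, 3): e=[6,20,2] → X
    (5,1)@(11, 3): e=[10,24,-6] → .
    (3,2)@(7, 5): e=[-22,20,30] → .
    (4,2)@(9, 5): e=[-18,24,22] → .
  covered (4 px):
    X X . . . .
    . . . X X .
    . . . . . .
    . . . . . .

Final: [[1,1],[2,1],[4,2]]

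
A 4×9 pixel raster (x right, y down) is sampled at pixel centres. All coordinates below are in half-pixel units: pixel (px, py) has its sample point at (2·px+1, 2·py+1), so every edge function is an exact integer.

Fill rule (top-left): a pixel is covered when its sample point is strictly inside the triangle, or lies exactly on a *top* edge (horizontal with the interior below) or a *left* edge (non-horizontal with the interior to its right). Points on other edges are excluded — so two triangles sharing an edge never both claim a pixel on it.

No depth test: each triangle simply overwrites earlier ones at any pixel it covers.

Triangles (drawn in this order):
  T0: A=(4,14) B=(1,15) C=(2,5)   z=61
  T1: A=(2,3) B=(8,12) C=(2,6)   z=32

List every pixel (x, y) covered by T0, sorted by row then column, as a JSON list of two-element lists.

T0:
  2·area = 29
  edge (4, 14)→(1, 15): d=(-3,1) right/bottom  bias=-1
  edge (1, 15)→(2, 5): d=(1,-10) top-left  bias=+0
  edge (2, 5)→(4, 14): d=(2,9) right/bottom  bias=-1
    (1,5)@(3, 11): e=[10,16,3] → #
    (2,5)@(5, 11): e=[8,36,-15] → ·
    (1,6)@(3, 13): e=[4,18,7] → #
    (2,6)@(5, 13): e=[2,38,-11] → ·
    (3,6)@(7, 13): e=[0,58,-29] → ·  [on edge]
    (0,7)@(1, 15): e=[0,0,29] → ·  [on edge]
    (1,7)@(3, 15): e=[-2,20,11] → ·
  covered (2 px):
    · · · ·
    · · · ·
    · · · ·
    · · · ·
    · · · ·
    · # · ·
    · # · ·
    · · · ·
    · · · ·
T1:
  2·area = 18
  edge (2, 3)→(8, 12): d=(6,9) right/bottom  bias=-1
  edge (8, 12)→(2, 6): d=(-6,-6) top-left  bias=+0
  edge (2, 6)→(2, 3): d=(0,-3) top-left  bias=+0
    (0,2)@(1, 5): e=[21,0,-3] → ·  [on edge]
    (1,2)@(3, 5): e=[3,12,3] → #
    (2,2)@(5, 5): e=[-15,24,9] → ·
    (1,3)@(3, 7): e=[15,0,3] → #  [on edge]
    (2,3)@(5, 7): e=[-3,12,9] → ·
    (1,4)@(3, 9): e=[27,-12,3] → ·
    (2,4)@(5, 9): e=[9,0,9] → #  [on edge]
    (3,4)@(7, 9): e=[-9,12,15] → ·
    (2,5)@(5, 11): e=[21,-12,9] → ·
    (3,5)@(7, 11): e=[3,0,15] → #  [on edge]
    (3,6)@(7, 13): e=[15,-12,15] → ·
  covered (4 px):
    · · · ·
    · · · ·
    · # · ·
    · # · ·
    · · # ·
    · · · #
    · · · ·
    · · · ·
    · · · ·

Final: [[1,5],[1,6]]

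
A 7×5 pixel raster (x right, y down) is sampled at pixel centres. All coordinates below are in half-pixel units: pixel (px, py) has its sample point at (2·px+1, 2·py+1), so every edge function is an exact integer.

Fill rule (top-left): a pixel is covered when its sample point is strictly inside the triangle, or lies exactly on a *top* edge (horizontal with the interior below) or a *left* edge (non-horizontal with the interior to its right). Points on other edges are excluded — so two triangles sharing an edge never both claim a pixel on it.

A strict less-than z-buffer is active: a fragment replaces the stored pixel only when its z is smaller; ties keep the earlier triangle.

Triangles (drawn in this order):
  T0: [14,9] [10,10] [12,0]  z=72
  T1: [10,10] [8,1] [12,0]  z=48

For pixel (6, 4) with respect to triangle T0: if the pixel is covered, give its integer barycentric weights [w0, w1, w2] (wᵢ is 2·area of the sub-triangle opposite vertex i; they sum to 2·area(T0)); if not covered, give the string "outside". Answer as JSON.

T0:
  2·area = 38
  edge (14, 9)→(10, 10): d=(-4,1) right/bottom  bias=-1
  edge (10, 10)→(12, 0): d=(2,-10) top-left  bias=+0
  edge (12, 0)→(14, 9): d=(2,9) right/bottom  bias=-1
    (5,2)@(11, 5): e=[19,0,19] → X  [on edge]
    (6,2)@(13, 5): e=[17,20,1] → X
    (5,3)@(11, 7): e=[11,4,23] → X
    (5,4)@(11, 9): e=[3,8,27] → X
  covered (6 px):
    . . . . . . .
    . . . . . . .
    . . . . . X X
    . . . . . X X
    . . . . . X X
T1:
  2·area = 38
  edge (10, 10)→(8, 1): d=(-2,-9) top-left  bias=+0
  edge (8, 1)→(12, 0): d=(4,-1) top-left  bias=+0
  edge (12, 0)→(10, 10): d=(-2,10) right/bottom  bias=-1
    (4,0)@(9, 1): e=[9,1,28] → X
    (5,0)@(11, 1): e=[27,3,8] → X
    (6,0)@(13, 1): e=[45,5,-12] → .
    (4,1)@(9, 3): e=[5,9,24] → X
    (6,1)@(13, 3): e=[41,13,-16] → .
    (4,2)@(9, 5): e=[1,17,20] → X
    (5,2)@(11, 5): e=[19,19,0] → .  [on edge]
    (4,3)@(9, 7): e=[-3,25,16] → .
  covered (5 px):
    . . . . X X .
    . . . . X X .
    . . . . X . .
    . . . . . . .
    . . . . . . .

Result: [28,9,1]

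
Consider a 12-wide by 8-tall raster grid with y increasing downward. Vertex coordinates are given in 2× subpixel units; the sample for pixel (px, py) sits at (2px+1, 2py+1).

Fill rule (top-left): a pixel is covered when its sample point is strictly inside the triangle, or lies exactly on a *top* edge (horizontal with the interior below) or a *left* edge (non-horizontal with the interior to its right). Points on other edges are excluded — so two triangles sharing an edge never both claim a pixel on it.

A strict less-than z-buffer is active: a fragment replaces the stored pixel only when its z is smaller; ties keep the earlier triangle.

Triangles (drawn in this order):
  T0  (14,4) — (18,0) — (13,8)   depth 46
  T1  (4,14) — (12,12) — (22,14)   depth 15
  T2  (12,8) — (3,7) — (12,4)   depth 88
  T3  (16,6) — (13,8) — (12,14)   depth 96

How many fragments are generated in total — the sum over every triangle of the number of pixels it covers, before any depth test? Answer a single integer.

T0:
  2·area = 12
  edge (14, 4)→(18, 0): d=(4,-4) top-left  bias=+0
  edge (18, 0)→(13, 8): d=(-5,8) right/bottom  bias=-1
  edge (13, 8)→(14, 4): d=(1,-4) top-left  bias=+0
    (8,0)@(17, 1): e=[0,3,9] → #  [on edge]
    (9,0)@(19, 1): e=[8,-13,17] → ·
    (7,1)@(15, 3): e=[0,9,3] → #  [on edge]
    (8,1)@(17, 3): e=[8,-7,11] → ·
    (6,2)@(13, 5): e=[0,15,-3] → ·  [on edge]
    (7,2)@(15, 5): e=[8,-1,5] → ·
    (5,3)@(11, 7): e=[0,21,-9] → ·  [on edge]
    (4,4)@(9, 9): e=[0,27,-15] → ·  [on edge]
    (3,5)@(7, 11): e=[0,33,-21] → ·  [on edge]
    (2,6)@(5, 13): e=[0,39,-27] → ·  [on edge]
    (1,7)@(3, 15): e=[0,45,-33] → ·  [on edge]
  covered (2 px):
    · · · · · · · · # · · ·
    · · · · · · · # · · · ·
    · · · · · · · · · · · ·
    · · · · · · · · · · · ·
    · · · · · · · · · · · ·
    · · · · · · · · · · · ·
    · · · · · · · · · · · ·
    · · · · · · · · · · · ·
T1:
  2·area = 36
  edge (4, 14)→(12, 12): d=(8,-2) top-left  bias=+0
  edge (12, 12)→(22, 14): d=(10,2) right/bottom  bias=-1
  edge (22, 14)→(4, 14): d=(-18,0) right/bottom  bias=-1
    (3,5)@(7, 11): e=[-18,0,54] → ·  [on edge]
    (4,6)@(9, 13): e=[2,16,18] → #
    (5,6)@(11, 13): e=[6,12,18] → #
    (6,6)@(13, 13): e=[10,8,18] → #
    (7,6)@(15, 13): e=[14,4,18] → #
    (8,6)@(17, 13): e=[18,0,18] → ·  [on edge]
    (4,7)@(9, 15): e=[18,36,-18] → ·
    (5,7)@(11, 15): e=[22,32,-18] → ·
    (6,7)@(13, 15): e=[26,28,-18] → ·
    (7,7)@(15, 15): e=[30,24,-18] → ·
  covered (4 px):
    · · · · · · · · · · · ·
    · · · · · · · · · · · ·
    · · · · · · · · · · · ·
    · · · · · · · · · · · ·
    · · · · · · · · · · · ·
    · · · · · · · · · · · ·
    · · · · # # # # · · · ·
    · · · · · · · · · · · ·
T2:
  2·area = 36
  edge (12, 8)→(3, 7): d=(-9,-1) top-left  bias=+0
  edge (3, 7)→(12, 4): d=(9,-3) top-left  bias=+0
  edge (12, 4)→(12, 8): d=(0,4) right/bottom  bias=-1
    (10,0)@(21, 1): e=[72,0,-36] → ·  [on edge]
    (7,1)@(15, 3): e=[48,0,-12] → ·  [on edge]
    (4,2)@(9, 5): e=[24,0,12] → #  [on edge]
    (5,2)@(11, 5): e=[26,6,4] → #
    (6,2)@(13, 5): e=[28,12,-4] → ·
    (1,3)@(3, 7): e=[0,0,36] → #  [on edge]
    (2,3)@(5, 7): e=[2,6,28] → #
    (3,3)@(7, 7): e=[4,12,20] → #
    (6,3)@(13, 7): e=[10,30,-4] → ·
    (1,4)@(3, 9): e=[-18,18,36] → ·
    (2,4)@(5, 9): e=[-16,24,28] → ·
    (3,4)@(7, 9): e=[-14,30,20] → ·
    (10,4)@(21, 9): e=[0,72,-36] → ·  [on edge]
  covered (7 px):
    · · · · · · · · · · · ·
    · · · · · · · · · · · ·
    · · · · # # · · · · · ·
    · # # # # # · · · · · ·
    · · · · · · · · · · · ·
    · · · · · · · · · · · ·
    · · · · · · · · · · · ·
    · · · · · · · · · · · ·
T3:
  2·area = 16  (B↔C swapped to make it positive)
  edge (16, 6)→(12, 14): d=(-4,8) right/bottom  bias=-1
  edge (12, 14)→(13, 8): d=(1,-6) top-left  bias=+0
  edge (13, 8)→(16, 6): d=(3,-2) top-left  bias=+0
    (7,3)@(15, 7): e=[4,11,1] → #
    (8,3)@(17, 7): e=[-12,23,5] → ·
    (6,4)@(13, 9): e=[12,1,3] → #
    (7,4)@(15, 9): e=[-4,13,7] → ·
    (6,5)@(13, 11): e=[4,3,9] → #
    (7,5)@(15, 11): e=[-12,15,13] → ·
    (6,6)@(13, 13): e=[-4,5,15] → ·
  covered (3 px):
    · · · · · · · · · · · ·
    · · · · · · · · · · · ·
    · · · · · · · · · · · ·
    · · · · · · · # · · · ·
    · · · · · · # · · · · ·
    · · · · · · # · · · · ·
    · · · · · · · · · · · ·
    · · · · · · · · · · · ·

Result: 16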